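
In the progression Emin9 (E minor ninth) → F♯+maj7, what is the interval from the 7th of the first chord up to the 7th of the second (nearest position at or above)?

Emin9 (E minor ninth) has D as its 7th, and F♯+maj7 has E♯ as its 7th.
2 letter names make it a second; at 3 semitones (a half step wider than major) the quality is augmented.

A2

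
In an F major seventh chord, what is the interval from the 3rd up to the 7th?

F major seventh: F–A–C–E.
3rd = A; 7th = E.
A up to E spans 5 letter names and 7 semitones — a perfect fifth.

perfect fifth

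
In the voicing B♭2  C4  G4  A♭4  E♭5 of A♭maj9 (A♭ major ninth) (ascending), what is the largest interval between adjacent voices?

Adjacent intervals: B♭2→C4 = major ninth; C4→G4 = perfect fifth; G4→A♭4 = minor second; A♭4→E♭5 = perfect fifth.
The largest is B♭2 to C4, a major ninth (14 semitones).

major ninth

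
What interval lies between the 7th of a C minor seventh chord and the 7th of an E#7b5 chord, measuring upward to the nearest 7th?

augmented third

The 7th of C minor seventh is Bb; the 7th of E#7b5 is D#.
3 letter names make it a third; at 5 semitones (a half step wider than major) the quality is augmented.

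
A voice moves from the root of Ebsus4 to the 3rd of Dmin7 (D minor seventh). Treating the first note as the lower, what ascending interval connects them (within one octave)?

major second

Ebsus4 has Eb as its root, and Dmin7 (D minor seventh) has F as its 3rd.
From Eb to F is 2 semitones, exactly the major second.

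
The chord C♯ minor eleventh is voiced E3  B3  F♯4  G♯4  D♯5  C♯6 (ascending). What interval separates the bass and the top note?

major 20th

The outer voices are E3 and C♯6.
Counting 20 letters and 33 half steps from E gives a major 20th.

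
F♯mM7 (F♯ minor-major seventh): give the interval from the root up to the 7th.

major 7th

F♯m(maj7) is spelled F♯–A–C♯–E♯.
So we need the interval from F♯ up to E♯.
F♯ up to E♯ spans 7 letter names and 11 semitones — a major seventh.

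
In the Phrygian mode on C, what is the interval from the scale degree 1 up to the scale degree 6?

C phrygian: C Db Eb F G Ab Bb.
That puts C below Ab.
C up to Ab is 8 semitones, a half step narrower than a major sixth, so the interval is minor.

minor 6th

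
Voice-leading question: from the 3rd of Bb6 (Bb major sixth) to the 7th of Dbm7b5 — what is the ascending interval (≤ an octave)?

The 3rd of Bb6 (Bb major sixth) is D; the 7th of Dbm7b5 is Cb.
7 letter names make it a seventh; at 9 semitones (a whole step narrower than major) the quality is diminished.

diminished 7th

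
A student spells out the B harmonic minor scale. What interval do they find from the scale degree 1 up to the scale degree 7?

Spelling the B harmonic minor scale: B C# D E F# G A#.
The scale degree 1 is B and the 7th degree is A#.
B up to A# spans 7 letter names and 11 semitones — a major seventh.

major seventh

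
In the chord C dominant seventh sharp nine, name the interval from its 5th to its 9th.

augmented 5th

C7#9: C–E–G–Bb–D#.
5th = G; 9th = D#.
G up to D# is 8 semitones, a half step wider than a perfect fifth, so the interval is augmented.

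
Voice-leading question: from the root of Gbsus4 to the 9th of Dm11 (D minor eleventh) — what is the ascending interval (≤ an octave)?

Gbsus4 has Gb as its root, and Dm11 (D minor eleventh) has E as its 9th.
6 letter names make it a sixth; at 10 semitones (a half step wider than major) the quality is augmented.

augmented sixth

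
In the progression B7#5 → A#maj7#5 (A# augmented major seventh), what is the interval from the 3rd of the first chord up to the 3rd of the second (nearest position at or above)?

The 3rd of B7#5 is D#; the 3rd of A#maj7#5 (A# augmented major seventh) is C##.
D# up to C## spans 7 letter names and 11 semitones — a major seventh.

major seventh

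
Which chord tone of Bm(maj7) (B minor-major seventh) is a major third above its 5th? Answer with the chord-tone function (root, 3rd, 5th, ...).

Spelling the chord: B–D–F♯–A♯.
The 5th is F♯. A major third above F♯ is A♯.
A♯ is the chord's 7th.

7th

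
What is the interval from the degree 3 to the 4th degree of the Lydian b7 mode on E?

M2

The scale runs E F♯ G♯ A♯ B C♯ D.
That puts G♯ below A♯.
From G♯ to A♯ is 2 semitones, exactly the major second.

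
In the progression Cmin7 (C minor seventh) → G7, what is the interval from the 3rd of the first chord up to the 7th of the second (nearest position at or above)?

major 2nd

The 3rd of Cmin7 (C minor seventh) is Eb; the 7th of G7 is F.
Counting 2 letters and 2 half steps from Eb gives a major second.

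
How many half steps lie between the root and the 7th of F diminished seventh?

Spelling the chord: F–Ab–Cb–Ebb.
F to Ebb is a diminished seventh: 9 semitones.

9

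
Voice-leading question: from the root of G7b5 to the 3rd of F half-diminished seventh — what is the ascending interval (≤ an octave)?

The root of G7b5 is G; the 3rd of F half-diminished seventh is A♭.
2 letter names make it a second; at 1 semitone (a half step narrower than major) the quality is minor.

minor 2nd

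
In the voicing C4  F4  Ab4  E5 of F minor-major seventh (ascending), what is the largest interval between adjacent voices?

Adjacent intervals: C4→F4 = perfect fourth; F4→Ab4 = minor third; Ab4→E5 = augmented fifth.
The largest is Ab4 to E5, an augmented fifth (8 semitones).

A5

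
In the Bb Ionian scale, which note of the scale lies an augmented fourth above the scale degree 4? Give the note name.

A

The scale is Bb C D Eb F G A.
The scale degree 4 is Eb; an augmented fourth above that is A — scale degree 7.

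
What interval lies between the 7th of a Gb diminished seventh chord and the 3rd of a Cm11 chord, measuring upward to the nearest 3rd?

Gb diminished seventh has Fbb as its 7th, and Cm11 has Eb as its 3rd.
7 letter names make it a seventh; at 12 semitones (a half step wider than major) the quality is augmented.

A7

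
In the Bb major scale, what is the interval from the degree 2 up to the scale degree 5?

perfect 4th

Spelling the Bb major scale: Bb C D Eb F G A.
So we need the interval from C up to F.
C up to F spans 4 letter names and 5 semitones — a perfect fourth.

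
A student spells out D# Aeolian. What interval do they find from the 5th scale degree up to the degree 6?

The scale runs D# E# F# G# A# B C#.
So we need the interval from A# up to B.
2 letter names make it a second; at 1 semitone (a half step narrower than major) the quality is minor.

minor second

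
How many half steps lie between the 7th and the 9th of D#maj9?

3

Spelling the chord: D#–F##–A#–C##–E#.
C## to E# is a minor third: 3 semitones.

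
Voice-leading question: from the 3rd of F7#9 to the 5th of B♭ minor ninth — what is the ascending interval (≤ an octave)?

minor 6th

The 3rd of F7#9 is A; the 5th of B♭ minor ninth is F.
From A to F: 8 semitones over a sixth = minor.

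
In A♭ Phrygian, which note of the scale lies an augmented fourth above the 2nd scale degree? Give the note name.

The scale is A♭ B𝄫 C♭ D♭ E♭ F♭ G♭.
The 2nd scale degree is B𝄫; an augmented fourth above that is E♭ — scale degree 5.

Eb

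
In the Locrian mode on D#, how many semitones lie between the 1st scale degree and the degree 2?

The scale is D# E F# G# A B C#.
D# up to E is a minor second — 1 semitone.

1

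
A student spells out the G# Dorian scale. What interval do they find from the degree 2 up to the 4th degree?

minor third

G# dorian: G# A# B C# D# E# F#.
So we need the interval from A# up to C#.
3 letter names make it a third; at 3 semitones (a half step narrower than major) the quality is minor.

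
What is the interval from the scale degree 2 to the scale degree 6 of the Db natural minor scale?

diminished fifth

The scale runs Db Eb Fb Gb Ab Bbb Cb.
The scale degree 2 is Eb and the 6th scale degree is Bbb.
5 letter names make it a fifth; at 6 semitones (a half step narrower than perfect) the quality is diminished.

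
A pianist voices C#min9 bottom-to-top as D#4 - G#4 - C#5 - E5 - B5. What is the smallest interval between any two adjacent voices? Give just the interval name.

minor third

Adjacent intervals: D#4→G#4 = perfect fourth; G#4→C#5 = perfect fourth; C#5→E5 = minor third; E5→B5 = perfect fifth.
The smallest is C#5 to E5, a minor third (3 semitones).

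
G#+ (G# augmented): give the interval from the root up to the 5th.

The chord tones of G# augmented are G#-B#-D##.
The root is G# and the 5th is D##.
5 letter names make it a fifth; at 8 semitones (a half step wider than perfect) the quality is augmented.

augmented fifth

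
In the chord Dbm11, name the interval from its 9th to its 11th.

Spelling the chord: Db–Fb–Ab–Cb–Eb–Gb.
That puts Eb below Gb.
Eb up to Gb is 3 semitones, a half step narrower than a major third, so the interval is minor.

minor third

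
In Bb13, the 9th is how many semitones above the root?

Bb13: Bb-D-F-Ab-C-G.
Bb to C is a major ninth: 14 semitones.

14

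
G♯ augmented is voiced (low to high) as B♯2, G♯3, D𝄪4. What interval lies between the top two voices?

Those voices are G♯3 and D𝄪4.
G♯ up to D𝄪 is 8 semitones, a half step wider than a perfect fifth, so the interval is augmented.

augmented fifth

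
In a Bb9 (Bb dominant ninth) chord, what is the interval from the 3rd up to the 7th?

Spelling the chord: Bb D F Ab C.
3rd = D; 7th = Ab.
5 letter names make it a fifth; at 6 semitones (a half step narrower than perfect) the quality is diminished.

diminished 5th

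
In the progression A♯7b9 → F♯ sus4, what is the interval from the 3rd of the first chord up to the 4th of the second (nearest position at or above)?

The 3rd of A♯7b9 is C𝄪; the 4th of F♯ sus4 is B.
C𝄪 up to B is 9 semitones, a whole step narrower than a major seventh, so the interval is diminished.

diminished seventh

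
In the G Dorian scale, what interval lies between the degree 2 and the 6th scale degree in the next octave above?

Spelling the G Dorian scale: G A Bb C D E F.
The degree 2 is A and the 6th scale degree (up an octave) is E.
A up to E spans 12 letter names and 19 semitones — a perfect twelfth.

P12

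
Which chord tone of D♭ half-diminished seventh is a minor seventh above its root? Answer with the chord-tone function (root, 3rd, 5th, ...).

The chord tones of D♭ø7 (D♭ half-diminished seventh) are D♭ F♭ A𝄫 C♭.
The root is D♭. A minor seventh above D♭ is C♭.
C♭ is the chord's 7th.

7th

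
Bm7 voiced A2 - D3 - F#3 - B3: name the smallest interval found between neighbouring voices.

Adjacent intervals: A2→D3 = perfect fourth; D3→F#3 = major third; F#3→B3 = perfect fourth.
The smallest is D3 to F#3, a major third (4 semitones).

major third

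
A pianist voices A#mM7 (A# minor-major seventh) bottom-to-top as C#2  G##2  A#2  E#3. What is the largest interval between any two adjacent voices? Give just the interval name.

augmented fifth

Adjacent intervals: C#2→G##2 = augmented fifth; G##2→A#2 = minor second; A#2→E#3 = perfect fifth.
The largest is C#2 to G##2, an augmented fifth (8 semitones).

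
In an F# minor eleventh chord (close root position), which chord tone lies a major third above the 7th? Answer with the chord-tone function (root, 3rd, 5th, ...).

Spelling the chord: F#-A-C#-E-G#-B.
The 7th is E. A major third above E is G#.
G# is the chord's 9th.

9th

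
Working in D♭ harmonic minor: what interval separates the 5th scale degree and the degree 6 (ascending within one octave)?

D♭ harmonic minor: D♭ E♭ F♭ G♭ A♭ B𝄫 C.
That puts A♭ below B𝄫.
2 letter names make it a second; at 1 semitone (a half step narrower than major) the quality is minor.

minor 2nd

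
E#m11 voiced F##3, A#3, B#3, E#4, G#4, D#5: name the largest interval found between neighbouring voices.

perfect fifth

Adjacent intervals: F##3→A#3 = minor third; A#3→B#3 = major second; B#3→E#4 = perfect fourth; E#4→G#4 = minor third; G#4→D#5 = perfect fifth.
The largest is G#4 to D#5, a perfect fifth (7 semitones).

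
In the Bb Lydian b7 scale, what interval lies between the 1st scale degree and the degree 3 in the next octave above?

The scale runs Bb C D E F G Ab.
The 1st scale degree is Bb and the 3rd scale degree (up an octave) is D.
Counting 10 letters and 16 half steps from Bb gives a major tenth.

major tenth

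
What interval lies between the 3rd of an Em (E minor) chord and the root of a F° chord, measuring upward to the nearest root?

minor 7th

The 3rd of Em (E minor) is G; the root of F° is F.
7 letter names make it a seventh; at 10 semitones (a half step narrower than major) the quality is minor.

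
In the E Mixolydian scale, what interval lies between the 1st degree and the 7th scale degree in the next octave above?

m14

The scale runs E F# G# A B C# D.
So we need the interval from E up to D.
14 letter names make it a fourteenth; at 22 semitones (a half step narrower than major) the quality is minor.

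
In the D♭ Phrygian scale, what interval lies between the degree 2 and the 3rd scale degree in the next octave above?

D♭ phrygian: D♭ E𝄫 F♭ G♭ A♭ B𝄫 C♭.
Degree 2 = E𝄫; scale degree 3 (up an octave) = F♭.
E𝄫 up to F♭ spans 9 letter names and 14 semitones — a major ninth.

major ninth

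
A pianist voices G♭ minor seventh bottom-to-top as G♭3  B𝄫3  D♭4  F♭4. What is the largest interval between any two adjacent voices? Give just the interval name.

major third

Adjacent intervals: G♭3→B𝄫3 = minor third; B𝄫3→D♭4 = major third; D♭4→F♭4 = minor third.
The largest is B𝄫3 to D♭4, a major third (4 semitones).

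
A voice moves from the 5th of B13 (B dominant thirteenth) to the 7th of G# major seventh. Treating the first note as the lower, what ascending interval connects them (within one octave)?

The 5th of B13 (B dominant thirteenth) is F#; the 7th of G# major seventh is F##.
From F# to F##: 1 semitone over a unison = augmented.

augmented 1st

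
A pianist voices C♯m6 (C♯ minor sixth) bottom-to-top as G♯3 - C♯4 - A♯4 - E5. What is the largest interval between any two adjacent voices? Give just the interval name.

Adjacent intervals: G♯3→C♯4 = perfect fourth; C♯4→A♯4 = major sixth; A♯4→E5 = diminished fifth.
The largest is C♯4 to A♯4, a major sixth (9 semitones).

major sixth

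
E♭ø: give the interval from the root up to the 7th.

The chord tones of E♭m7b5 are E♭–G♭–B𝄫–D♭.
That puts E♭ below D♭.
7 letter names make it a seventh; at 10 semitones (a half step narrower than major) the quality is minor.

minor 7th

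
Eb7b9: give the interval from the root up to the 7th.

Eb7b9 is spelled Eb G Bb Db Fb.
Root = Eb; 7th = Db.
7 letter names make it a seventh; at 10 semitones (a half step narrower than major) the quality is minor.

minor seventh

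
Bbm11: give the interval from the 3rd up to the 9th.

major seventh

Bbm11 is spelled Bb-Db-F-Ab-C-Eb.
So we need the interval from Db up to C.
Counting 7 letters and 11 half steps from Db gives a major seventh.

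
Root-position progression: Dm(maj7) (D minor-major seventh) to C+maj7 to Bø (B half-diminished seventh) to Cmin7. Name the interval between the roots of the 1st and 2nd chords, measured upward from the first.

The roots are D and C.
D up to C is 10 semitones, a half step narrower than a major seventh, so the interval is minor.

m7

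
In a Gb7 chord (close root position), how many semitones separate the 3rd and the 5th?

3

Spelling the chord: Gb Bb Db Fb.
Bb to Db is a minor third: 3 semitones.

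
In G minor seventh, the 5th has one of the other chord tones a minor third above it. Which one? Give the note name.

Gmin7 (G minor seventh): G-B♭-D-F.
The 5th is D. A minor third above D is F.
F is the chord's 7th.

F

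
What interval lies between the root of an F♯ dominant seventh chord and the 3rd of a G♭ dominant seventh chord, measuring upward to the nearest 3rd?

diminished 4th

F♯ dominant seventh has F♯ as its root, and G♭ dominant seventh has B♭ as its 3rd.
From F♯ to B♭: 4 semitones over a fourth = diminished.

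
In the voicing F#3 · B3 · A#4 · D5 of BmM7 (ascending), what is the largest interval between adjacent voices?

Adjacent intervals: F#3→B3 = perfect fourth; B3→A#4 = major seventh; A#4→D5 = diminished fourth.
The largest is B3 to A#4, a major seventh (11 semitones).

M7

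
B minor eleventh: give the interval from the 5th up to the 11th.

Spelling the chord: B–D–F♯–A–C♯–E.
The 5th is F♯ and the 11th is E.
7 letter names make it a seventh; at 10 semitones (a half step narrower than major) the quality is minor.

minor seventh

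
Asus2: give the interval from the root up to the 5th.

The chord tones of Asus2 are A-B-E.
So we need the interval from A up to E.
A up to E spans 5 letter names and 7 semitones — a perfect fifth.

perfect fifth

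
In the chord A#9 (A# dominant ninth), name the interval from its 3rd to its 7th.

d5

A#9 is spelled A#-C##-E#-G#-B#.
That puts C## below G#.
5 letter names make it a fifth; at 6 semitones (a half step narrower than perfect) the quality is diminished.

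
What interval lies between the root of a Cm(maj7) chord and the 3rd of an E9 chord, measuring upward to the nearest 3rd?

augmented fifth

Cm(maj7) has C as its root, and E9 has G# as its 3rd.
5 letter names make it a fifth; at 8 semitones (a half step wider than perfect) the quality is augmented.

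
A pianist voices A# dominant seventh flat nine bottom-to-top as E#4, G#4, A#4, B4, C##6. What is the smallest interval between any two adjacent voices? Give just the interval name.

Adjacent intervals: E#4→G#4 = minor third; G#4→A#4 = major second; A#4→B4 = minor second; B4→C##6 = augmented ninth.
The smallest is A#4 to B4, a minor second (1 semitone).

m2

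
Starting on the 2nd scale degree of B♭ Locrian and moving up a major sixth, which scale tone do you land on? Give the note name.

Ab

The scale is B♭ C♭ D♭ E♭ F♭ G♭ A♭.
The 2nd scale degree is C♭; a major sixth above that is A♭ — scale degree 7.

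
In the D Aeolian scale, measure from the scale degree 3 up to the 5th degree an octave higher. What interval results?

M10

The scale runs D E F G A B♭ C.
The scale degree 3 is F and the degree 5 (up an octave) is A.
Counting 10 letters and 16 half steps from F gives a major tenth.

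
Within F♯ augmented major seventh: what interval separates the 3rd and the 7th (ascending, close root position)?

Spelling the chord: F♯, A♯, C𝄪, E♯.
3rd = A♯; 7th = E♯.
A♯ up to E♯ spans 5 letter names and 7 semitones — a perfect fifth.

perfect fifth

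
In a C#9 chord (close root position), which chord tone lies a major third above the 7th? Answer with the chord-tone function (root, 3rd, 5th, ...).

C# dominant ninth: C#-E#-G#-B-D#.
The 7th is B. A major third above B is D#.
D# is the chord's 9th.

9th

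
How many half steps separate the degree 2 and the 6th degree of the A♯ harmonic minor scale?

The scale is A♯ B♯ C♯ D♯ E♯ F♯ G𝄪.
B♯ up to F♯ is a diminished fifth — 6 semitones.

6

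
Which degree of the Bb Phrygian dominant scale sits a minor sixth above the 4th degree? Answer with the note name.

The scale is Bb Cb D Eb F Gb Ab.
The 4th degree is Eb; a minor sixth above that is Cb — scale degree 2.

Cb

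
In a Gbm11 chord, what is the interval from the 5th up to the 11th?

minor seventh

Gbm11 (Gb minor eleventh): Gb Bbb Db Fb Ab Cb.
So we need the interval from Db up to Cb.
Db up to Cb is 10 semitones, a half step narrower than a major seventh, so the interval is minor.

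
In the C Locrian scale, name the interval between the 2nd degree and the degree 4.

Spelling the C Locrian scale: C Db Eb F Gb Ab Bb.
That puts Db below F.
Db up to F spans 3 letter names and 4 semitones — a major third.

M3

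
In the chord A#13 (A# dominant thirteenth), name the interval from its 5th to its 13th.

major ninth

A#13: A# C## E# G# B# F##.
The 5th is E# and the 13th is F##.
From E# to F## is 14 semitones, exactly the major ninth.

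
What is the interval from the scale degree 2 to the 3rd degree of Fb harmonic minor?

Spelling Fb harmonic minor: Fb Gb Abb Bbb Cb Dbb Eb.
That puts Gb below Abb.
2 letter names make it a second; at 1 semitone (a half step narrower than major) the quality is minor.

minor 2nd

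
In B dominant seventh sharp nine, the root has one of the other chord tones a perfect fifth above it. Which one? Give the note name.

F#

The chord tones of B7#9 (B dominant seventh sharp nine) are B-D#-F#-A-C##.
The root is B. A perfect fifth above B is F#.
F# is the chord's 5th.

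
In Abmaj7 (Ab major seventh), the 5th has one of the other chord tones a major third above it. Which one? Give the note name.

Spelling the chord: Ab–C–Eb–G.
The 5th is Eb. A major third above Eb is G.
G is the chord's 7th.

G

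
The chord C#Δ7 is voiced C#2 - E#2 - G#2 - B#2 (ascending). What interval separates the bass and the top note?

major 7th

The outer voices are C#2 and B#2.
From C# to B# is 11 semitones, exactly the major seventh.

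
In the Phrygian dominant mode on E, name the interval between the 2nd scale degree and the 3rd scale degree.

E phrygian dominant: E F G# A B C D.
So we need the interval from F up to G#.
From F to G#: 3 semitones over a second = augmented.

A2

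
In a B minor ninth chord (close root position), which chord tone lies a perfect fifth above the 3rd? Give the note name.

A

B minor ninth: B, D, F♯, A, C♯.
The 3rd is D. A perfect fifth above D is A.
A is the chord's 7th.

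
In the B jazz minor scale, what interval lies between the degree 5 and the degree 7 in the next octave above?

major tenth

Spelling the B jazz minor scale: B C# D E F# G# A#.
That puts F# below A#.
From F# to A# is 16 semitones, exactly the major tenth.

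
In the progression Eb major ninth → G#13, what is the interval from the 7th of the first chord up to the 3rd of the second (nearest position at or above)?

A6

The 7th of Eb major ninth is D; the 3rd of G#13 is B#.
D up to B# is 10 semitones, a half step wider than a major sixth, so the interval is augmented.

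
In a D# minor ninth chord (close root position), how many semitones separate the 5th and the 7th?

3

D# minor ninth is spelled D#, F#, A#, C#, E#.
A# to C# is a minor third: 3 semitones.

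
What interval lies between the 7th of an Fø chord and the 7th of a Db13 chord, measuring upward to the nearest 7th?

The 7th of Fø is Eb; the 7th of Db13 is Cb.
Eb up to Cb is 8 semitones, a half step narrower than a major sixth, so the interval is minor.

m6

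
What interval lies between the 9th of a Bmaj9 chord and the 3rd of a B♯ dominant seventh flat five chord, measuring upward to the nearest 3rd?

augmented second

Bmaj9 has C♯ as its 9th, and B♯ dominant seventh flat five has D𝄪 as its 3rd.
From C♯ to D𝄪: 3 semitones over a second = augmented.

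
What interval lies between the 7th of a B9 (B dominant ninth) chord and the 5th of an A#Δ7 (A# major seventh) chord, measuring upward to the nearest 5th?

augmented fifth

The 7th of B9 (B dominant ninth) is A; the 5th of A#Δ7 (A# major seventh) is E#.
From A to E#: 8 semitones over a fifth = augmented.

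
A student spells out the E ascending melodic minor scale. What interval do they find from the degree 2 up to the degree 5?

P4

E melodic minor: E F# G A B C# D#.
Degree 2 = F#; 5th scale degree = B.
From F# to B is 5 semitones, exactly the perfect fourth.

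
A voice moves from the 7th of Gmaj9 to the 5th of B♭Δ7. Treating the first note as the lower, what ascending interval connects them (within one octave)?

Gmaj9 has F♯ as its 7th, and B♭Δ7 has F as its 5th.
F♯ up to F is 11 semitones, a half step narrower than a perfect octave, so the interval is diminished.

diminished 8th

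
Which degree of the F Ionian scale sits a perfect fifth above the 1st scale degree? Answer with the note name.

The scale is F G A Bb C D E.
The 1st scale degree is F; a perfect fifth above that is C — scale degree 5.

C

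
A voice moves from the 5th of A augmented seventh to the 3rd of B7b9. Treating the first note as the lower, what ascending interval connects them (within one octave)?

minor seventh

The 5th of A augmented seventh is E#; the 3rd of B7b9 is D#.
E# up to D# is 10 semitones, a half step narrower than a major seventh, so the interval is minor.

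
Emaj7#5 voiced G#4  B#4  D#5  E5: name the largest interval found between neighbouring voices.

Adjacent intervals: G#4→B#4 = major third; B#4→D#5 = minor third; D#5→E5 = minor second.
The largest is G#4 to B#4, a major third (4 semitones).

major 3rd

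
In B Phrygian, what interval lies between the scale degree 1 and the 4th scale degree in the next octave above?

Spelling B Phrygian: B C D E F# G A.
The scale degree 1 is B and the scale degree 4 (up an octave) is E.
B up to E spans 11 letter names and 17 semitones — a perfect eleventh.

perfect eleventh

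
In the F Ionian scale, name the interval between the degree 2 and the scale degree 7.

F major: F G A Bb C D E.
So we need the interval from G up to E.
Counting 6 letters and 9 half steps from G gives a major sixth.

major 6th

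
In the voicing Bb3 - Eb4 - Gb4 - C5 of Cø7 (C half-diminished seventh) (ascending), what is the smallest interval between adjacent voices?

Adjacent intervals: Bb3→Eb4 = perfect fourth; Eb4→Gb4 = minor third; Gb4→C5 = augmented fourth.
The smallest is Eb4 to Gb4, a minor third (3 semitones).

minor third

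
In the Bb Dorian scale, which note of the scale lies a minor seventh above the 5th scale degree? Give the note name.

The scale is Bb C Db Eb F G Ab.
The 5th scale degree is F; a minor seventh above that is Eb — scale degree 4.

Eb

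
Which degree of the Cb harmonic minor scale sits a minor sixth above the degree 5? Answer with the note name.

Ebb

The scale is Cb Db Ebb Fb Gb Abb Bb.
The degree 5 is Gb; a minor sixth above that is Ebb — scale degree 3.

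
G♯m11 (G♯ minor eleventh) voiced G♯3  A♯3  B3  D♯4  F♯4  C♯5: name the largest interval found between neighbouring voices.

Adjacent intervals: G♯3→A♯3 = major second; A♯3→B3 = minor second; B3→D♯4 = major third; D♯4→F♯4 = minor third; F♯4→C♯5 = perfect fifth.
The largest is F♯4 to C♯5, a perfect fifth (7 semitones).

perfect fifth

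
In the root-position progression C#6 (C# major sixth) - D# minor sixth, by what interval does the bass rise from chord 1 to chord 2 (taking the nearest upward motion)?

major second

The roots are C# and D#.
C# up to D# spans 2 letter names and 2 semitones — a major second.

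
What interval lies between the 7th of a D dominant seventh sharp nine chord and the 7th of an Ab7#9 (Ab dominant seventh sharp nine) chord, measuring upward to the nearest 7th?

diminished 5th

D dominant seventh sharp nine has C as its 7th, and Ab7#9 (Ab dominant seventh sharp nine) has Gb as its 7th.
From C to Gb: 6 semitones over a fifth = diminished.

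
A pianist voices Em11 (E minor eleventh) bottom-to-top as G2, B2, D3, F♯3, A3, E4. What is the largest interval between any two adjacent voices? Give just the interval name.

perfect 5th

Adjacent intervals: G2→B2 = major third; B2→D3 = minor third; D3→F♯3 = major third; F♯3→A3 = minor third; A3→E4 = perfect fifth.
The largest is A3 to E4, a perfect fifth (7 semitones).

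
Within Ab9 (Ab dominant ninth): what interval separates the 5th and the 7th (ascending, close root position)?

Ab9: Ab–C–Eb–Gb–Bb.
The 5th is Eb and the 7th is Gb.
Eb up to Gb is 3 semitones, a half step narrower than a major third, so the interval is minor.

minor third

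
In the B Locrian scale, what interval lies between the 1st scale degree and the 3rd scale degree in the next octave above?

Spelling the B Locrian scale: B C D E F G A.
The 1st scale degree is B and the 3rd scale degree (up an octave) is D.
From B to D: 15 semitones over a tenth = minor.

minor tenth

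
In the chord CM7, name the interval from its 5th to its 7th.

Spelling the chord: C-E-G-B.
That puts G below B.
G up to B spans 3 letter names and 4 semitones — a major third.

major third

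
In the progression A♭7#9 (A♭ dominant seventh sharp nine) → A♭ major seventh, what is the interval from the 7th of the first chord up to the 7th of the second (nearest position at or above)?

A♭7#9 (A♭ dominant seventh sharp nine) has G♭ as its 7th, and A♭ major seventh has G as its 7th.
G♭ up to G is 1 semitone, a half step wider than a perfect unison, so the interval is augmented.

augmented unison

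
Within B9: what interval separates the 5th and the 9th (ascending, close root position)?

perfect fifth

B9: B, D♯, F♯, A, C♯.
So we need the interval from F♯ up to C♯.
F♯ up to C♯ spans 5 letter names and 7 semitones — a perfect fifth.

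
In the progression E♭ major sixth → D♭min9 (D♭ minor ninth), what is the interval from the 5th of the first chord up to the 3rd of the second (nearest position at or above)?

The 5th of E♭ major sixth is B♭; the 3rd of D♭min9 (D♭ minor ninth) is F♭.
From B♭ to F♭: 6 semitones over a fifth = diminished.

diminished fifth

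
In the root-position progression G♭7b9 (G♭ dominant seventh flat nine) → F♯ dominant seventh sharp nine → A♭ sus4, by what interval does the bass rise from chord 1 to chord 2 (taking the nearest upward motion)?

The roots are G♭ and F♯.
G♭ up to F♯ is 12 semitones, a half step wider than a major seventh, so the interval is augmented.

augmented seventh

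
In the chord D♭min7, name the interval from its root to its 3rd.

m3

D♭m7 is spelled D♭-F♭-A♭-C♭.
That puts D♭ below F♭.
From D♭ to F♭: 3 semitones over a third = minor.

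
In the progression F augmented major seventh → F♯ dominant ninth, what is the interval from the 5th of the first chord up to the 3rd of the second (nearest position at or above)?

major 6th

F augmented major seventh has C♯ as its 5th, and F♯ dominant ninth has A♯ as its 3rd.
C♯ up to A♯ spans 6 letter names and 9 semitones — a major sixth.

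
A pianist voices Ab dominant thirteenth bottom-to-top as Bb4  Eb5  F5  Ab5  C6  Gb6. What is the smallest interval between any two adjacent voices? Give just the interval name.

major second

Adjacent intervals: Bb4→Eb5 = perfect fourth; Eb5→F5 = major second; F5→Ab5 = minor third; Ab5→C6 = major third; C6→Gb6 = diminished fifth.
The smallest is Eb5 to F5, a major second (2 semitones).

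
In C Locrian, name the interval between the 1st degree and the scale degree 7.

Spelling C Locrian: C Db Eb F Gb Ab Bb.
1st degree = C; scale degree 7 = Bb.
C up to Bb is 10 semitones, a half step narrower than a major seventh, so the interval is minor.

minor 7th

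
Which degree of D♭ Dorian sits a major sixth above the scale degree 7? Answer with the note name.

Ab

The scale is D♭ E♭ F♭ G♭ A♭ B♭ C♭.
The scale degree 7 is C♭; a major sixth above that is A♭ — scale degree 5.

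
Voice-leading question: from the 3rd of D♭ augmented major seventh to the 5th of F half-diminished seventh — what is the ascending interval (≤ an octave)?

diminished 5th

The 3rd of D♭ augmented major seventh is F; the 5th of F half-diminished seventh is C♭.
5 letter names make it a fifth; at 6 semitones (a half step narrower than perfect) the quality is diminished.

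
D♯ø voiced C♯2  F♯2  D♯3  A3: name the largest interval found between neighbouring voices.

major sixth

Adjacent intervals: C♯2→F♯2 = perfect fourth; F♯2→D♯3 = major sixth; D♯3→A3 = diminished fifth.
The largest is F♯2 to D♯3, a major sixth (9 semitones).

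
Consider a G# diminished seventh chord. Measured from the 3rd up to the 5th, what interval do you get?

G# diminished seventh: G#–B–D–F.
The 3rd is B and the 5th is D.
B up to D is 3 semitones, a half step narrower than a major third, so the interval is minor.

minor third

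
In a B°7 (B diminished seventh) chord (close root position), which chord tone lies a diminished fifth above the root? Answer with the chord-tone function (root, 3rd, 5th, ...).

5th

Spelling the chord: B, D, F, Ab.
The root is B. A diminished fifth above B is F.
F is the chord's 5th.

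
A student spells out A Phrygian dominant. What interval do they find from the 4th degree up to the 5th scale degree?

The scale runs A B♭ C♯ D E F G.
4th degree = D; 5th degree = E.
D up to E spans 2 letter names and 2 semitones — a major second.

major second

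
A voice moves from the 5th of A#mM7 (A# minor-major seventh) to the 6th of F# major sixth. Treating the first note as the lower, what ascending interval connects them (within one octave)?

The 5th of A#mM7 (A# minor-major seventh) is E#; the 6th of F# major sixth is D#.
From E# to D#: 10 semitones over a seventh = minor.

minor seventh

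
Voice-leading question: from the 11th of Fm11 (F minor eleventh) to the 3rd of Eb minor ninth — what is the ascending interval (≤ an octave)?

minor sixth

Fm11 (F minor eleventh) has Bb as its 11th, and Eb minor ninth has Gb as its 3rd.
6 letter names make it a sixth; at 8 semitones (a half step narrower than major) the quality is minor.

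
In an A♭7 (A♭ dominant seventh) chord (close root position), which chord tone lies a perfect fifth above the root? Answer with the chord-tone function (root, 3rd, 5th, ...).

A♭ dominant seventh: A♭, C, E♭, G♭.
The root is A♭. A perfect fifth above A♭ is E♭.
E♭ is the chord's 5th.

5th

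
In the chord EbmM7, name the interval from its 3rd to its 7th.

Ebm(maj7) is spelled Eb–Gb–Bb–D.
So we need the interval from Gb up to D.
5 letter names make it a fifth; at 8 semitones (a half step wider than perfect) the quality is augmented.

augmented fifth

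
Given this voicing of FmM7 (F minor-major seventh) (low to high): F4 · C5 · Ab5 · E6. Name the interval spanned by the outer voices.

The outer voices are F4 and E6.
Counting 14 letters and 23 half steps from F gives a major fourteenth.

major fourteenth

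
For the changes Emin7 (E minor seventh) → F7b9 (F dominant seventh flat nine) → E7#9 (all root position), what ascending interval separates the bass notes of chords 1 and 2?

minor second

The roots are E and F.
2 letter names make it a second; at 1 semitone (a half step narrower than major) the quality is minor.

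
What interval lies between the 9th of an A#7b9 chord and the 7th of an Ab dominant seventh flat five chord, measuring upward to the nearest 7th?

A#7b9 has B as its 9th, and Ab dominant seventh flat five has Gb as its 7th.
6 letter names make it a sixth; at 7 semitones (a whole step narrower than major) the quality is diminished.

diminished sixth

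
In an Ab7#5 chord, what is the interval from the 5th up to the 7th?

Ab+7: Ab C E Gb.
5th = E; 7th = Gb.
From E to Gb: 2 semitones over a third = diminished.

diminished third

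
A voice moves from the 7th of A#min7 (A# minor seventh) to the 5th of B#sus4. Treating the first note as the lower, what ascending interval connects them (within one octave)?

The 7th of A#min7 (A# minor seventh) is G#; the 5th of B#sus4 is F##.
From G# to F## is 11 semitones, exactly the major seventh.

M7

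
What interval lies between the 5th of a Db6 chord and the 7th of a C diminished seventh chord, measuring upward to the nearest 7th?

The 5th of Db6 is Ab; the 7th of C diminished seventh is Bbb.
From Ab to Bbb: 1 semitone over a second = minor.

m2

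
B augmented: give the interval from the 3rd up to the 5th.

The chord tones of B+ are B, D♯, F𝄪.
That puts D♯ below F𝄪.
From D♯ to F𝄪 is 4 semitones, exactly the major third.

major 3rd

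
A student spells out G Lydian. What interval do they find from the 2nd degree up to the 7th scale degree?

Spelling G Lydian: G A B C# D E F#.
The 2nd degree is A and the 7th degree is F#.
Counting 6 letters and 9 half steps from A gives a major sixth.

major 6th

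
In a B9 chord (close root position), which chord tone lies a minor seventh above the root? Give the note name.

A

The chord tones of B9 (B dominant ninth) are B, D♯, F♯, A, C♯.
The root is B. A minor seventh above B is A.
A is the chord's 7th.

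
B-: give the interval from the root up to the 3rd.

minor third

B minor is spelled B D F♯.
Root = B; 3rd = D.
From B to D: 3 semitones over a third = minor.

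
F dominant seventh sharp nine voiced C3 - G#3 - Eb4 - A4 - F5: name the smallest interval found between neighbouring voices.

augmented fourth

Adjacent intervals: C3→G#3 = augmented fifth; G#3→Eb4 = diminished sixth; Eb4→A4 = augmented fourth; A4→F5 = minor sixth.
The smallest is Eb4 to A4, an augmented fourth (6 semitones).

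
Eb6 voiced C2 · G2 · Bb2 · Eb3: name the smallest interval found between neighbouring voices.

minor 3rd

Adjacent intervals: C2→G2 = perfect fifth; G2→Bb2 = minor third; Bb2→Eb3 = perfect fourth.
The smallest is G2 to Bb2, a minor third (3 semitones).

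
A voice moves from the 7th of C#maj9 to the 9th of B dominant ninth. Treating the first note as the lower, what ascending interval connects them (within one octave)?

minor second

C#maj9 has B# as its 7th, and B dominant ninth has C# as its 9th.
B# up to C# is 1 semitone, a half step narrower than a major second, so the interval is minor.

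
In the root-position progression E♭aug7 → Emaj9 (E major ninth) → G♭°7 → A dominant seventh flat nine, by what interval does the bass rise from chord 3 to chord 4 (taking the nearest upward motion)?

augmented second

The roots are G♭ and A.
2 letter names make it a second; at 3 semitones (a half step wider than major) the quality is augmented.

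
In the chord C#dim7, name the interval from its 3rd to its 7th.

diminished 5th

The chord tones of C#dim7 (C# diminished seventh) are C#, E, G, Bb.
The 3rd is E and the 7th is Bb.
5 letter names make it a fifth; at 6 semitones (a half step narrower than perfect) the quality is diminished.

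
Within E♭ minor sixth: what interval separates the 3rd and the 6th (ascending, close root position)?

augmented fourth

Spelling the chord: E♭, G♭, B♭, C.
3rd = G♭; 6th = C.
4 letter names make it a fourth; at 6 semitones (a half step wider than perfect) the quality is augmented.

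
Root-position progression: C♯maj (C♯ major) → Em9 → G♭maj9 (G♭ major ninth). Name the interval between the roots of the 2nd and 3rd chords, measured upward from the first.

diminished 3rd

The roots are E and G♭.
From E to G♭: 2 semitones over a third = diminished.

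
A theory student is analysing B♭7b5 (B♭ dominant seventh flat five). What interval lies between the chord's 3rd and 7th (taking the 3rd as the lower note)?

diminished fifth

B♭ dominant seventh flat five is spelled B♭, D, F♭, A♭.
That puts D below A♭.
D up to A♭ is 6 semitones, a half step narrower than a perfect fifth, so the interval is diminished.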